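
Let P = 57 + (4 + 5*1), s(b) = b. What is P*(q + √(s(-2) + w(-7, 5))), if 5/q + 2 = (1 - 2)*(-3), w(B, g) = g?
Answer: 330 + 66*√3 ≈ 444.32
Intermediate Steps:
q = 5 (q = 5/(-2 + (1 - 2)*(-3)) = 5/(-2 - 1*(-3)) = 5/(-2 + 3) = 5/1 = 5*1 = 5)
P = 66 (P = 57 + (4 + 5) = 57 + 9 = 66)
P*(q + √(s(-2) + w(-7, 5))) = 66*(5 + √(-2 + 5)) = 66*(5 + √3) = 330 + 66*√3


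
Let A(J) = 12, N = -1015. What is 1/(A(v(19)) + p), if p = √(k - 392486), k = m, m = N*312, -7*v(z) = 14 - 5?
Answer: 6/354655 - I*√709166/709310 ≈ 1.6918e-5 - 0.0011872*I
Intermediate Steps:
v(z) = -9/7 (v(z) = -(14 - 5)/7 = -⅐*9 = -9/7)
m = -316680 (m = -1015*312 = -316680)
k = -316680
p = I*√709166 (p = √(-316680 - 392486) = √(-709166) = I*√709166 ≈ 842.12*I)
1/(A(v(19)) + p) = 1/(12 + I*√709166)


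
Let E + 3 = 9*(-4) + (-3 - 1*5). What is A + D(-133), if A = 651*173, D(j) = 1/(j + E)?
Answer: 20272139/180 ≈ 1.1262e+5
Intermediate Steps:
E = -47 (E = -3 + (9*(-4) + (-3 - 1*5)) = -3 + (-36 + (-3 - 5)) = -3 + (-36 - 8) = -3 - 44 = -47)
D(j) = 1/(-47 + j) (D(j) = 1/(j - 47) = 1/(-47 + j))
A = 112623
A + D(-133) = 112623 + 1/(-47 - 133) = 112623 + 1/(-180) = 112623 - 1/180 = 20272139/180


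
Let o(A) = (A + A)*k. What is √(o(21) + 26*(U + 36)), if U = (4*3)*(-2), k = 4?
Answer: 4*√30 ≈ 21.909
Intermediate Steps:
o(A) = 8*A (o(A) = (A + A)*4 = (2*A)*4 = 8*A)
U = -24 (U = 12*(-2) = -24)
√(o(21) + 26*(U + 36)) = √(8*21 + 26*(-24 + 36)) = √(168 + 26*12) = √(168 + 312) = √480 = 4*√30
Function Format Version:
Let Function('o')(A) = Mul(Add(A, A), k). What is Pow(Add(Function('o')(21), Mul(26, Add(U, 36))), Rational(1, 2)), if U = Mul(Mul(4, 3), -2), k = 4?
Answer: Mul(4, Pow(30, Rational(1, 2))) ≈ 21.909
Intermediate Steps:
Function('o')(A) = Mul(8, A) (Function('o')(A) = Mul(Add(A, A), 4) = Mul(Mul(2, A), 4) = Mul(8, A))
U = -24 (U = Mul(12, -2) = -24)
Pow(Add(Function('o')(21), Mul(26, Add(U, 36))), Rational(1, 2)) = Pow(Add(Mul(8, 21), Mul(26, Add(-24, 36))), Rational(1, 2)) = Pow(Add(168, Mul(26, 12)), Rational(1, 2)) = Pow(Add(168, 312), Rational(1, 2)) = Pow(480, Rational(1, 2)) = Mul(4, Pow(30, Rational(1, 2)))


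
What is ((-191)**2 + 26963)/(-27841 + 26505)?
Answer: -15861/334 ≈ -47.488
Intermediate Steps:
((-191)**2 + 26963)/(-27841 + 26505) = (36481 + 26963)/(-1336) = 63444*(-1/1336) = -15861/334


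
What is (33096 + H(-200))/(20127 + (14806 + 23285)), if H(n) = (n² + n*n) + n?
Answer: 18816/9703 ≈ 1.9392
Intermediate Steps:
H(n) = n + 2*n² (H(n) = (n² + n²) + n = 2*n² + n = n + 2*n²)
(33096 + H(-200))/(20127 + (14806 + 23285)) = (33096 - 200*(1 + 2*(-200)))/(20127 + (14806 + 23285)) = (33096 - 200*(1 - 400))/(20127 + 38091) = (33096 - 200*(-399))/58218 = (33096 + 79800)*(1/58218) = 112896*(1/58218) = 18816/9703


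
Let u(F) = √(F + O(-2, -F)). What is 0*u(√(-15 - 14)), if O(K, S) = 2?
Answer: 0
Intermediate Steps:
u(F) = √(2 + F) (u(F) = √(F + 2) = √(2 + F))
0*u(√(-15 - 14)) = 0*√(2 + √(-15 - 14)) = 0*√(2 + √(-29)) = 0*√(2 + I*√29) = 0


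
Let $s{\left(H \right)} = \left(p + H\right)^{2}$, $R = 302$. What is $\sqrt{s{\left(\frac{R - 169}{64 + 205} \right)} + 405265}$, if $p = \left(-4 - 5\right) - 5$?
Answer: $\frac{\sqrt{29338579354}}{269} \approx 636.75$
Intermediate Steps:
$p = -14$ ($p = -9 - 5 = -14$)
$s{\left(H \right)} = \left(-14 + H\right)^{2}$
$\sqrt{s{\left(\frac{R - 169}{64 + 205} \right)} + 405265} = \sqrt{\left(-14 + \frac{302 - 169}{64 + 205}\right)^{2} + 405265} = \sqrt{\left(-14 + \frac{133}{269}\right)^{2} + 405265} = \sqrt{\left(- \frac{3633}{269}\right)^{2} + 405265} = \sqrt{\frac{13198689}{72361} + 405265} = \sqrt{\frac{29338579354}{72361}} = \frac{\sqrt{29338579354}}{269}$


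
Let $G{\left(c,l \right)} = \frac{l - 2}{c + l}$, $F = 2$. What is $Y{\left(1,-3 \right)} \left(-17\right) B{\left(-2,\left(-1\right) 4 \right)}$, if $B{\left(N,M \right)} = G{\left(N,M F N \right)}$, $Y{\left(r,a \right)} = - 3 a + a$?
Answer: $-102$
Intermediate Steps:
$Y{\left(r,a \right)} = - 2 a$
$G{\left(c,l \right)} = \frac{-2 + l}{c + l}$
$B{\left(N,M \right)} = \frac{-2 + 2 M N}{N + 2 M N}$ ($B{\left(N,M \right)} = \frac{-2 + M 2 N}{N + M 2 N} = \frac{-2 + 2 M N}{N + 2 M N}$)
$Y{\left(1,-3 \right)} \left(-17\right) B{\left(-2,\left(-1\right) 4 \right)} = \left(-2\right) \left(-3\right) \left(-17\right) \frac{2 \left(-1 + \left(-1\right) 4 \left(-2\right)\right)}{\left(-2\right) \left(1 + 2 \left(\left(-1\right) 4\right)\right)} = 6 \left(-17\right) 2 \left(- \frac{1}{2}\right) \frac{1}{1 + 2 \left(-4\right)} \left(-1 - -8\right) = - 102 \cdot 2 \left(- \frac{1}{2}\right) \frac{1}{1 - 8} \left(-1 + 8\right) = - 102 \cdot 2 \left(- \frac{1}{2}\right) \frac{1}{-7} \cdot 7 = - 102 \cdot 2 \left(- \frac{1}{2}\right) \left(- \frac{1}{7}\right) 7 = \left(-102\right) 1 = -102$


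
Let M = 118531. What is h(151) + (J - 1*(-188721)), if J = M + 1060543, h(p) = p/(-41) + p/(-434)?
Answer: 24338472505/17794 ≈ 1.3678e+6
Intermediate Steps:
h(p) = -475*p/17794 (h(p) = p*(-1/41) + p*(-1/434) = -p/41 - p/434 = -475*p/17794)
J = 1179074 (J = 118531 + 1060543 = 1179074)
h(151) + (J - 1*(-188721)) = -475/17794*151 + (1179074 - 1*(-188721)) = -71725/17794 + (1179074 + 188721) = -71725/17794 + 1367795 = 24338472505/17794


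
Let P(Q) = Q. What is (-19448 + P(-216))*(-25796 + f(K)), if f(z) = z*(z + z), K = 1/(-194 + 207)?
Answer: 85725640608/169 ≈ 5.0725e+8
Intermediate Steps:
K = 1/13 ≈ 0.076923
f(z) = 2*z**2 (f(z) = z*(2*z) = 2*z**2)
(-19448 + P(-216))*(-25796 + f(K)) = (-19448 - 216)*(-25796 + 2*(1/13)**2) = -19664*(-25796 + 2*(1/169)) = -19664*(-25796 + 2/169) = -19664*(-4359522/169) = 85725640608/169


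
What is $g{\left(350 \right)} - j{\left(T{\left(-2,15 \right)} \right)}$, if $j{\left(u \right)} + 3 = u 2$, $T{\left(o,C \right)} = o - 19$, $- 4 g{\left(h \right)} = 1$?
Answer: $\frac{179}{4} \approx 44.75$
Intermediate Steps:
$g{\left(h \right)} = - \frac{1}{4}$ ($g{\left(h \right)} = \left(- \frac{1}{4}\right) 1 = - \frac{1}{4}$)
$T{\left(o,C \right)} = -19 + o$
$j{\left(u \right)} = -3 + 2 u$ ($j{\left(u \right)} = -3 + u 2 = -3 + 2 u$)
$g{\left(350 \right)} - j{\left(T{\left(-2,15 \right)} \right)} = - \frac{1}{4} - \left(-3 + 2 \left(-19 - 2\right)\right) = - \frac{1}{4} - \left(-3 + 2 \left(-21\right)\right) = - \frac{1}{4} - \left(-3 - 42\right) = - \frac{1}{4} - -45 = - \frac{1}{4} + 45 = \frac{179}{4}$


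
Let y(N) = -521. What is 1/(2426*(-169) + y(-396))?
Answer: -1/410515 ≈ -2.4360e-6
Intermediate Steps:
1/(2426*(-169) + y(-396)) = 1/(2426*(-169) - 521) = 1/(-409994 - 521) = 1/(-410515) = -1/410515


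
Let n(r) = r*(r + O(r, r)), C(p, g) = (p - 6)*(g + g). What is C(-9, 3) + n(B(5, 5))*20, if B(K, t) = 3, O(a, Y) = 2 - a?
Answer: 30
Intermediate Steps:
C(p, g) = 2*g*(-6 + p) (C(p, g) = (-6 + p)*(2*g) = 2*g*(-6 + p))
n(r) = 2*r (n(r) = r*(r + (2 - r)) = r*2 = 2*r)
C(-9, 3) + n(B(5, 5))*20 = 2*3*(-6 - 9) + (2*3)*20 = 2*3*(-15) + 6*20 = -90 + 120 = 30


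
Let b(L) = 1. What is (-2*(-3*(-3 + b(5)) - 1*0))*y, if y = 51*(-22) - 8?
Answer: 13560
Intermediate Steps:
y = -1130 (y = -1122 - 8 = -1130)
(-2*(-3*(-3 + b(5)) - 1*0))*y = -2*(-3*(-3 + 1) - 1*0)*(-1130) = -2*(-3*(-2) + 0)*(-1130) = -2*(6 + 0)*(-1130) = -2*6*(-1130) = -12*(-1130) = 13560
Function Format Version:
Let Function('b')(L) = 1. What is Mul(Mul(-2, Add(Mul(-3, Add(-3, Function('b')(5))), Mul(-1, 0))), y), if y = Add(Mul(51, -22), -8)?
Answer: 13560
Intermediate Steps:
y = -1130 (y = Add(-1122, -8) = -1130)
Mul(Mul(-2, Add(Mul(-3, Add(-3, Function('b')(5))), Mul(-1, 0))), y) = Mul(Mul(-2, Add(Mul(-3, Add(-3, 1)), Mul(-1, 0))), -1130) = Mul(Mul(-2, Add(Mul(-3, -2), 0)), -1130) = Mul(Mul(-2, Add(6, 0)), -1130) = Mul(Mul(-2, 6), -1130) = Mul(-12, -1130) = 13560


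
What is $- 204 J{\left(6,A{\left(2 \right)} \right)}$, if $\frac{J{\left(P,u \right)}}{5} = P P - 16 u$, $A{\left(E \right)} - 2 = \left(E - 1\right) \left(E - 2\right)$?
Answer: $-4080$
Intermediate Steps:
$A{\left(E \right)} = 2 + \left(-1 + E\right) \left(-2 + E\right)$ ($A{\left(E \right)} = 2 + \left(E - 1\right) \left(E - 2\right) = 2 + \left(-1 + E\right) \left(-2 + E\right)$)
$J{\left(P,u \right)} = - 80 u + 5 P^{2}$ ($J{\left(P,u \right)} = 5 \left(P P - 16 u\right) = 5 \left(P^{2} - 16 u\right) = - 80 u + 5 P^{2}$)
$- 204 J{\left(6,A{\left(2 \right)} \right)} = - 204 \left(- 80 \left(4 + 2^{2} - 6\right) + 5 \cdot 6^{2}\right) = - 204 \left(- 80 \left(4 + 4 - 6\right) + 5 \cdot 36\right) = - 204 \left(\left(-80\right) 2 + 180\right) = - 204 \left(-160 + 180\right) = \left(-204\right) 20 = -4080$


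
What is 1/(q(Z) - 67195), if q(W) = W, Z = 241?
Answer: -1/66954 ≈ -1.4936e-5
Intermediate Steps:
1/(q(Z) - 67195) = 1/(241 - 67195) = 1/(-66954) = -1/66954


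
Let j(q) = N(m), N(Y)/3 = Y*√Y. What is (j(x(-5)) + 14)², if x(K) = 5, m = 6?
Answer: 2140 + 504*√6 ≈ 3374.5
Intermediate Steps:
N(Y) = 3*Y^(3/2) (N(Y) = 3*(Y*√Y) = 3*Y^(3/2))
j(q) = 18*√6 (j(q) = 3*6^(3/2) = 3*(6*√6) = 18*√6)
(j(x(-5)) + 14)² = (18*√6 + 14)² = (14 + 18*√6)²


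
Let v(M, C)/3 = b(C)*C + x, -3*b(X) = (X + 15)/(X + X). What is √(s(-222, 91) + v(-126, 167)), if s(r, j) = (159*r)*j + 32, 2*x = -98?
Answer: 2*I*√803081 ≈ 1792.3*I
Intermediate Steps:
x = -49 (x = (½)*(-98) = -49)
b(X) = -(15 + X)/(6*X) (b(X) = -(X + 15)/(3*(X + X)) = -(15 + X)/(3*(2*X)) = -(15 + X)*1/(2*X)/3 = -(15 + X)/(6*X))
s(r, j) = 32 + 159*j*r (s(r, j) = 159*j*r + 32 = 32 + 159*j*r)
v(M, C) = -309/2 - C/2 (v(M, C) = 3*(((-15 - C)/(6*C))*C - 49) = 3*((-5/2 - C/6) - 49) = 3*(-103/2 - C/6) = -309/2 - C/2)
√(s(-222, 91) + v(-126, 167)) = √((32 + 159*91*(-222)) + (-309/2 - ½*167)) = √((32 - 3212118) + (-309/2 - 167/2)) = √(-3212086 - 238) = √(-3212324) = 2*I*√803081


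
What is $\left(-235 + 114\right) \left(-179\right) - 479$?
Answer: $21180$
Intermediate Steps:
$\left(-235 + 114\right) \left(-179\right) - 479 = \left(-121\right) \left(-179\right) - 479 = 21659 - 479 = 21180$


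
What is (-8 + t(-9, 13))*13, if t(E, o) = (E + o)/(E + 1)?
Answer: -221/2 ≈ -110.50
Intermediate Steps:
t(E, o) = (E + o)/(1 + E)
(-8 + t(-9, 13))*13 = (-8 + (-9 + 13)/(1 - 9))*13 = (-8 + 4/(-8))*13 = (-8 - 1/8*4)*13 = (-8 - 1/2)*13 = -17/2*13 = -221/2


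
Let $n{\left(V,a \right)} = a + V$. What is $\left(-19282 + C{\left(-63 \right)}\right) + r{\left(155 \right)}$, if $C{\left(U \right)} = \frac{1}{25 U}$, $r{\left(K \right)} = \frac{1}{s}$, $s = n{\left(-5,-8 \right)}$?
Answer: $- \frac{394800538}{20475} \approx -19282.0$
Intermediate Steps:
$n{\left(V,a \right)} = V + a$
$s = -13$ ($s = -5 - 8 = -13$)
$r{\left(K \right)} = - \frac{1}{13}$ ($r{\left(K \right)} = \frac{1}{-13} = - \frac{1}{13}$)
$C{\left(U \right)} = \frac{1}{25 U}$
$\left(-19282 + C{\left(-63 \right)}\right) + r{\left(155 \right)} = \left(-19282 + \frac{1}{25 \left(-63\right)}\right) - \frac{1}{13} = \left(-19282 + \frac{1}{25} \left(- \frac{1}{63}\right)\right) - \frac{1}{13} = \left(-19282 - \frac{1}{1575}\right) - \frac{1}{13} = - \frac{30369151}{1575} - \frac{1}{13} = - \frac{394800538}{20475}$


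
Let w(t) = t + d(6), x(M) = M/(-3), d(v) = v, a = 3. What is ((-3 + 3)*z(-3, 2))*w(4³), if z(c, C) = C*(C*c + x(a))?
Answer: 0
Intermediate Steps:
x(M) = -M/3 (x(M) = M*(-⅓) = -M/3)
w(t) = 6 + t (w(t) = t + 6 = 6 + t)
z(c, C) = C*(-1 + C*c) (z(c, C) = C*(C*c - ⅓*3) = C*(C*c - 1) = C*(-1 + C*c))
((-3 + 3)*z(-3, 2))*w(4³) = ((-3 + 3)*(2*(-1 + 2*(-3))))*(6 + 4³) = (0*(2*(-1 - 6)))*(6 + 64) = (0*(2*(-7)))*70 = (0*(-14))*70 = 0*70 = 0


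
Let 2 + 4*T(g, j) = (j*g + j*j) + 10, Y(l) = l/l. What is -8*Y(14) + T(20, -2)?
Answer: -15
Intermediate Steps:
Y(l) = 1
T(g, j) = 2 + j**2/4 + g*j/4 (T(g, j) = -1/2 + ((j*g + j*j) + 10)/4 = -1/2 + ((g*j + j**2) + 10)/4 = -1/2 + ((j**2 + g*j) + 10)/4 = -1/2 + (10 + j**2 + g*j)/4 = -1/2 + (5/2 + j**2/4 + g*j/4) = 2 + j**2/4 + g*j/4)
-8*Y(14) + T(20, -2) = -8*1 + (2 + (1/4)*(-2)**2 + (1/4)*20*(-2)) = -8 + (2 + (1/4)*4 - 10) = -8 + (2 + 1 - 10) = -8 - 7 = -15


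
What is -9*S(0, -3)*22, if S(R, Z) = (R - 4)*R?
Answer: 0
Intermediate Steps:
S(R, Z) = R*(-4 + R) (S(R, Z) = (-4 + R)*R = R*(-4 + R))
-9*S(0, -3)*22 = -0*(-4 + 0)*22 = -0*(-4)*22 = -9*0*22 = 0*22 = 0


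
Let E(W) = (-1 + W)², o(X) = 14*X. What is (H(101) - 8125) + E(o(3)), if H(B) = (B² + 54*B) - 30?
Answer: 9181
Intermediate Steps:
H(B) = -30 + B² + 54*B
(H(101) - 8125) + E(o(3)) = ((-30 + 101² + 54*101) - 8125) + (-1 + 14*3)² = ((-30 + 10201 + 5454) - 8125) + (-1 + 42)² = (15625 - 8125) + 41² = 7500 + 1681 = 9181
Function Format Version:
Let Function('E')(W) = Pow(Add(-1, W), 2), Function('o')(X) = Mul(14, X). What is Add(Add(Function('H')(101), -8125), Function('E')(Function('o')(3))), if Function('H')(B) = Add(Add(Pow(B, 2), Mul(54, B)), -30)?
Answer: 9181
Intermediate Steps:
Function('H')(B) = Add(-30, Pow(B, 2), Mul(54, B))
Add(Add(Function('H')(101), -8125), Function('E')(Function('o')(3))) = Add(Add(Add(-30, Pow(101, 2), Mul(54, 101)), -8125), Pow(Add(-1, Mul(14, 3)), 2)) = Add(Add(Add(-30, 10201, 5454), -8125), Pow(Add(-1, 42), 2)) = Add(Add(15625, -8125), Pow(41, 2)) = Add(7500, 1681) = 9181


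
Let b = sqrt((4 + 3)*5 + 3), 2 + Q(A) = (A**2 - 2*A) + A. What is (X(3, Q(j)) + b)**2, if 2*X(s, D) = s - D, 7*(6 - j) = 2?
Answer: 1520577/9604 - 1075*sqrt(38)/49 ≈ 23.088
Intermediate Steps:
j = 40/7 (j = 6 - 1/7*2 = 6 - 2/7 = 40/7 ≈ 5.7143)
Q(A) = -2 + A**2 - A (Q(A) = -2 + ((A**2 - 2*A) + A) = -2 + (A**2 - A) = -2 + A**2 - A)
X(s, D) = s/2 - D/2 (X(s, D) = (s - D)/2 = s/2 - D/2)
b = sqrt(38) (b = sqrt(7*5 + 3) = sqrt(35 + 3) = sqrt(38) ≈ 6.1644)
(X(3, Q(j)) + b)**2 = (((1/2)*3 - (-2 + (40/7)**2 - 1*40/7)/2) + sqrt(38))**2 = ((3/2 - (-2 + 1600/49 - 40/7)/2) + sqrt(38))**2 = ((3/2 - 1/2*1222/49) + sqrt(38))**2 = ((3/2 - 611/49) + sqrt(38))**2 = (-1075/98 + sqrt(38))**2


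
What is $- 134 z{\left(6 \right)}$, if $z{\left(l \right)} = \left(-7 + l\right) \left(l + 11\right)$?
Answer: $2278$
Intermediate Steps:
$z{\left(l \right)} = \left(-7 + l\right) \left(11 + l\right)$
$- 134 z{\left(6 \right)} = - 134 \left(-77 + 6^{2} + 4 \cdot 6\right) = - 134 \left(-77 + 36 + 24\right) = \left(-134\right) \left(-17\right) = 2278$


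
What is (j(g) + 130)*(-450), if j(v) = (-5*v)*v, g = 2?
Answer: -49500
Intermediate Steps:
j(v) = -5*v²
(j(g) + 130)*(-450) = (-5*2² + 130)*(-450) = (-5*4 + 130)*(-450) = (-20 + 130)*(-450) = 110*(-450) = -49500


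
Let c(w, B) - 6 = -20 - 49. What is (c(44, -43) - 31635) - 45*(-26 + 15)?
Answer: -31203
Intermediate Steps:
c(w, B) = -63 (c(w, B) = 6 + (-20 - 49) = 6 - 69 = -63)
(c(44, -43) - 31635) - 45*(-26 + 15) = (-63 - 31635) - 45*(-26 + 15) = -31698 - 45*(-11) = -31698 + 495 = -31203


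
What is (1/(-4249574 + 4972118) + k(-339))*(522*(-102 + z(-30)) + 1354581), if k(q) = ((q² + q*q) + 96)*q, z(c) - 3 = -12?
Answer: -24342914410339718091/240848 ≈ -1.0107e+14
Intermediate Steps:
z(c) = -9 (z(c) = 3 - 12 = -9)
k(q) = q*(96 + 2*q²) (k(q) = ((q² + q²) + 96)*q = (2*q² + 96)*q = (96 + 2*q²)*q = q*(96 + 2*q²))
(1/(-4249574 + 4972118) + k(-339))*(522*(-102 + z(-30)) + 1354581) = (1/(-4249574 + 4972118) + 2*(-339)*(48 + (-339)²))*(522*(-102 - 9) + 1354581) = (1/722544 + 2*(-339)*(48 + 114921))*(522*(-111) + 1354581) = (1/722544 + 2*(-339)*114969)*(-57942 + 1354581) = (1/722544 - 77948982)*1296639 = -56321569250207/722544*1296639 = -24342914410339718091/240848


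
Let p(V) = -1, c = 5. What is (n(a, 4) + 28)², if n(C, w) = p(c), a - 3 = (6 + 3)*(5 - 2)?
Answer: 729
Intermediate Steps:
a = 30 (a = 3 + (6 + 3)*(5 - 2) = 3 + 9*3 = 3 + 27 = 30)
n(C, w) = -1
(n(a, 4) + 28)² = (-1 + 28)² = 27² = 729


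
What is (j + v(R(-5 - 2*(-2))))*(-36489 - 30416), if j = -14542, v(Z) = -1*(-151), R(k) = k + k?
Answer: 962829855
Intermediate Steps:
R(k) = 2*k
v(Z) = 151
(j + v(R(-5 - 2*(-2))))*(-36489 - 30416) = (-14542 + 151)*(-36489 - 30416) = -14391*(-66905) = 962829855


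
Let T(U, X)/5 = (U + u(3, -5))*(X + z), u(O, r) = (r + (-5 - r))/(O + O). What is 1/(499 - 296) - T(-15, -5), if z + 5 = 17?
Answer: 674981/1218 ≈ 554.17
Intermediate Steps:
u(O, r) = -5/(2*O) (u(O, r) = -5*1/(2*O) = -5/(2*O))
z = 12 (z = -5 + 17 = 12)
T(U, X) = 5*(12 + X)*(-⅚ + U) (T(U, X) = 5*((U - 5/2/3)*(X + 12)) = 5*((U - 5/2*⅓)*(12 + X)) = 5*((U - ⅚)*(12 + X)) = 5*((-⅚ + U)*(12 + X)) = 5*((12 + X)*(-⅚ + U)) = 5*(12 + X)*(-⅚ + U))
1/(499 - 296) - T(-15, -5) = 1/(499 - 296) - (-50 + 60*(-15) - 25/6*(-5) + 5*(-15)*(-5)) = 1/203 - (-50 - 900 + 125/6 + 375) = 1/203 - 1*(-3325/6) = 1/203 + 3325/6 = 674981/1218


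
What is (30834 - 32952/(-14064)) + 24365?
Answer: 32347987/586 ≈ 55201.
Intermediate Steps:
(30834 - 32952/(-14064)) + 24365 = (30834 - 32952*(-1/14064)) + 24365 = (30834 + 1373/586) + 24365 = 18070097/586 + 24365 = 32347987/586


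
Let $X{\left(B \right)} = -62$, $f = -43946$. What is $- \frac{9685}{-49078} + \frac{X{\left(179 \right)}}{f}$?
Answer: $\frac{214329923}{1078390894} \approx 0.19875$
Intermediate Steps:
$- \frac{9685}{-49078} + \frac{X{\left(179 \right)}}{f} = - \frac{9685}{-49078} - \frac{62}{-43946} = \left(-9685\right) \left(- \frac{1}{49078}\right) - - \frac{31}{21973} = \frac{9685}{49078} + \frac{31}{21973} = \frac{214329923}{1078390894}$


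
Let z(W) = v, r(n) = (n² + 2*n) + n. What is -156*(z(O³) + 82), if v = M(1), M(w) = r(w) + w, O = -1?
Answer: -13572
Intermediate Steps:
r(n) = n² + 3*n
M(w) = w + w*(3 + w) (M(w) = w*(3 + w) + w = w + w*(3 + w))
v = 5 (v = 1*(4 + 1) = 1*5 = 5)
z(W) = 5
-156*(z(O³) + 82) = -156*(5 + 82) = -156*87 = -13572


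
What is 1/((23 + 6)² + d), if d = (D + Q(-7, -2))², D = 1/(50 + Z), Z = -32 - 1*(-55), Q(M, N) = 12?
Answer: 5329/5250818 ≈ 0.0010149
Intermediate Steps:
Z = 23 (Z = -32 + 55 = 23)
D = 1/73 (D = 1/(50 + 23) = 1/73 ≈ 0.013699)
d = 769129/5329 (d = (1/73 + 12)² = (877/73)² = 769129/5329 ≈ 144.33)
1/((23 + 6)² + d) = 1/((23 + 6)² + 769129/5329) = 1/(29² + 769129/5329) = 1/(841 + 769129/5329) = 1/(5250818/5329) = 5329/5250818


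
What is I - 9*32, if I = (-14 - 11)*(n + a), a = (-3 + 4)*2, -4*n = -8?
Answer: -388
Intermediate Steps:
n = 2 (n = -¼*(-8) = 2)
a = 2 (a = 1*2 = 2)
I = -100 (I = (-14 - 11)*(2 + 2) = -25*4 = -100)
I - 9*32 = -100 - 9*32 = -100 - 288 = -388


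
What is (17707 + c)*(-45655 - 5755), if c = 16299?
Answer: -1748248460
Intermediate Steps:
(17707 + c)*(-45655 - 5755) = (17707 + 16299)*(-45655 - 5755) = 34006*(-51410) = -1748248460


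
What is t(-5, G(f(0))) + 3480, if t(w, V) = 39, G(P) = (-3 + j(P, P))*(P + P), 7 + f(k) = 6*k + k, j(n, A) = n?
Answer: 3519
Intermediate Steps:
f(k) = -7 + 7*k (f(k) = -7 + (6*k + k) = -7 + 7*k)
G(P) = 2*P*(-3 + P) (G(P) = (-3 + P)*(P + P) = (-3 + P)*(2*P) = 2*P*(-3 + P))
t(-5, G(f(0))) + 3480 = 39 + 3480 = 3519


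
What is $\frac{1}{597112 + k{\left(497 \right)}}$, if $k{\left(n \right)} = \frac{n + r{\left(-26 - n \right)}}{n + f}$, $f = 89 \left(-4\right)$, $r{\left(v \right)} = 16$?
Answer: $\frac{47}{28064435} \approx 1.6747 \cdot 10^{-6}$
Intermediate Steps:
$f = -356$
$k{\left(n \right)} = \frac{16 + n}{-356 + n}$ ($k{\left(n \right)} = \frac{n + 16}{n - 356} = \frac{16 + n}{-356 + n}$)
$\frac{1}{597112 + k{\left(497 \right)}} = \frac{1}{597112 + \frac{16 + 497}{-356 + 497}} = \frac{1}{597112 + \frac{1}{141} \cdot 513} = \frac{1}{597112 + \frac{171}{47}} = \frac{1}{\frac{28064435}{47}} = \frac{47}{28064435}$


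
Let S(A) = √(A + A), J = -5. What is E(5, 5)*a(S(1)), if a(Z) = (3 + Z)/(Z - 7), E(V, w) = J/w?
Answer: 23/47 + 10*√2/47 ≈ 0.79026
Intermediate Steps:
S(A) = √2*√A (S(A) = √(2*A) = √2*√A)
E(V, w) = -5/w
a(Z) = (3 + Z)/(-7 + Z)
E(5, 5)*a(S(1)) = (-5/5)*((3 + √2*√1)/(-7 + √2*√1)) = (-5*⅕)*((3 + √2*1)/(-7 + √2*1)) = -(3 + √2)/(-7 + √2)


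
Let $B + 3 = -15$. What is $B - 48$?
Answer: $-66$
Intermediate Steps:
$B = -18$ ($B = -3 - 15 = -18$)
$B - 48 = -18 - 48 = -66$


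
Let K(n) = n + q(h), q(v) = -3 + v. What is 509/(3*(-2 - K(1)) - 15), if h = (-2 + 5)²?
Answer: -509/42 ≈ -12.119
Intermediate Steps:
h = 9 (h = 3² = 9)
K(n) = 6 + n (K(n) = n + (-3 + 9) = n + 6 = 6 + n)
509/(3*(-2 - K(1)) - 15) = 509/(3*(-2 - (6 + 1)) - 15) = 509/(3*(-2 - 1*7) - 15) = 509/(3*(-2 - 7) - 15) = 509/(3*(-9) - 15) = 509/(-27 - 15) = 509/(-42) = 509*(-1/42) = -509/42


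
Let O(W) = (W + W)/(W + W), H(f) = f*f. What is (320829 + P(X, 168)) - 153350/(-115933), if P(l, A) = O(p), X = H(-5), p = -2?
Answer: 37194937740/115933 ≈ 3.2083e+5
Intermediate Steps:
H(f) = f²
X = 25 (X = (-5)² = 25)
O(W) = 1 (O(W) = (2*W)/((2*W)) = (2*W)*(1/(2*W)) = 1)
P(l, A) = 1
(320829 + P(X, 168)) - 153350/(-115933) = (320829 + 1) - 153350/(-115933) = 320830 - 153350*(-1/115933) = 320830 + 153350/115933 = 37194937740/115933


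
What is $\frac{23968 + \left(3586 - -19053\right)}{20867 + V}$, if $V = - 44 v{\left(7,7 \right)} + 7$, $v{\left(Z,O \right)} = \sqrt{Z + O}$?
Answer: $\frac{69491037}{31121198} + \frac{512677 \sqrt{14}}{108924193} \approx 2.2505$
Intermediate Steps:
$v{\left(Z,O \right)} = \sqrt{O + Z}$
$V = 7 - 44 \sqrt{14}$ ($V = - 44 \sqrt{7 + 7} + 7 = - 44 \sqrt{14} + 7 = 7 - 44 \sqrt{14} \approx -157.63$)
$\frac{23968 + \left(3586 - -19053\right)}{20867 + V} = \frac{23968 + \left(3586 - -19053\right)}{20867 + \left(7 - 44 \sqrt{14}\right)} = \frac{23968 + \left(3586 + 19053\right)}{20874 - 44 \sqrt{14}} = \frac{23968 + 22639}{20874 - 44 \sqrt{14}} = \frac{46607}{20874 - 44 \sqrt{14}}$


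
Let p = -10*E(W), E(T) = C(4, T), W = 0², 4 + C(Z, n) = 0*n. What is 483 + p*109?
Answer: 4843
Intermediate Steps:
C(Z, n) = -4 (C(Z, n) = -4 + 0*n = -4 + 0 = -4)
W = 0
E(T) = -4
p = 40 (p = -10*(-4) = 40)
483 + p*109 = 483 + 40*109 = 483 + 4360 = 4843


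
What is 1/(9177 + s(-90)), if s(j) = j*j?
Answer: 1/17277 ≈ 5.7880e-5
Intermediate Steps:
s(j) = j²
1/(9177 + s(-90)) = 1/(9177 + (-90)²) = 1/(9177 + 8100) = 1/17277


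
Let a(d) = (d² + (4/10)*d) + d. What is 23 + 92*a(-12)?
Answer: 58627/5 ≈ 11725.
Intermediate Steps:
a(d) = d² + 7*d/5 (a(d) = (d² + (4*(⅒))*d) + d = (d² + 2*d/5) + d = d² + 7*d/5)
23 + 92*a(-12) = 23 + 92*((⅕)*(-12)*(7 + 5*(-12))) = 23 + 92*((⅕)*(-12)*(7 - 60)) = 23 + 92*((⅕)*(-12)*(-53)) = 23 + 92*(636/5) = 23 + 58512/5 = 58627/5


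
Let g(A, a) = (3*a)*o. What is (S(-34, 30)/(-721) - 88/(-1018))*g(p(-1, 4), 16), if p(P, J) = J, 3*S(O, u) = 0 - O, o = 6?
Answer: 7475136/366989 ≈ 20.369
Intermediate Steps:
S(O, u) = -O/3 (S(O, u) = (0 - O)/3 = (-O)/3 = -O/3)
g(A, a) = 18*a (g(A, a) = (3*a)*6 = 18*a)
(S(-34, 30)/(-721) - 88/(-1018))*g(p(-1, 4), 16) = (-⅓*(-34)/(-721) - 88/(-1018))*(18*16) = ((34/3)*(-1/721) - 88*(-1/1018))*288 = (-34/2163 + 44/509)*288 = (77866/1100967)*288 = 7475136/366989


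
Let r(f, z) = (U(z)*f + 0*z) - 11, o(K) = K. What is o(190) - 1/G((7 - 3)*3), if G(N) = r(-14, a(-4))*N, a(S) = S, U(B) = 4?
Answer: 152761/804 ≈ 190.00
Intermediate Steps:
r(f, z) = -11 + 4*f (r(f, z) = (4*f + 0*z) - 11 = (4*f + 0) - 11 = 4*f - 11 = -11 + 4*f)
G(N) = -67*N (G(N) = (-11 + 4*(-14))*N = (-11 - 56)*N = -67*N)
o(190) - 1/G((7 - 3)*3) = 190 - 1/((-67*(7 - 3)*3)) = 190 - 1/((-268*3)) = 190 - 1/((-67*12)) = 190 - 1/(-804) = 190 - 1*(-1/804) = 190 + 1/804 = 152761/804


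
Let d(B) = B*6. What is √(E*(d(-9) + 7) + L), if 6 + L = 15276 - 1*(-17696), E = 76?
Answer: 3*√3266 ≈ 171.45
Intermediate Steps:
d(B) = 6*B
L = 32966 (L = -6 + (15276 - 1*(-17696)) = -6 + (15276 + 17696) = -6 + 32972 = 32966)
√(E*(d(-9) + 7) + L) = √(76*(6*(-9) + 7) + 32966) = √(76*(-54 + 7) + 32966) = √(76*(-47) + 32966) = √(-3572 + 32966) = √29394 = 3*√3266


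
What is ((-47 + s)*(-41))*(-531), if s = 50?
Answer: 65313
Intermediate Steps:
((-47 + s)*(-41))*(-531) = ((-47 + 50)*(-41))*(-531) = (3*(-41))*(-531) = -123*(-531) = 65313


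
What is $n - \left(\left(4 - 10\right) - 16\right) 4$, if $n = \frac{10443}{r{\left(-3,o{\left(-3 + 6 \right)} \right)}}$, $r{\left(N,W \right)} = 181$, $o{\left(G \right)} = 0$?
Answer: $\frac{26371}{181} \approx 145.7$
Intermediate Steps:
$n = \frac{10443}{181} \approx 57.696$
$n - \left(\left(4 - 10\right) - 16\right) 4 = \frac{10443}{181} - \left(\left(4 - 10\right) - 16\right) 4 = \frac{10443}{181} - \left(-6 - 16\right) 4 = \frac{10443}{181} - \left(-22\right) 4 = \frac{10443}{181} - -88 = \frac{10443}{181} + 88 = \frac{26371}{181}$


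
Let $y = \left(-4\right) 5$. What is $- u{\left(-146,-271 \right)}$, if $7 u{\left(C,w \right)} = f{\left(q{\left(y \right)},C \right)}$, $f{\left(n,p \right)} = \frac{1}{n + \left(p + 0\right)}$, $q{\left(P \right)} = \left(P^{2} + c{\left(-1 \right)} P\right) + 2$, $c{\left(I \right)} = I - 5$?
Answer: $- \frac{1}{2632} \approx -0.00037994$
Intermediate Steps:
$c{\left(I \right)} = -5 + I$ ($c{\left(I \right)} = I - 5 = -5 + I$)
$y = -20$
$q{\left(P \right)} = 2 + P^{2} - 6 P$ ($q{\left(P \right)} = \left(P^{2} + \left(-5 - 1\right) P\right) + 2 = \left(P^{2} - 6 P\right) + 2 = 2 + P^{2} - 6 P$)
$f{\left(n,p \right)} = \frac{1}{n + p}$
$u{\left(C,w \right)} = \frac{1}{7 \left(522 + C\right)}$ ($u{\left(C,w \right)} = \frac{1}{7 \left(\left(2 + \left(-20\right)^{2} - -120\right) + C\right)} = \frac{1}{7 \left(\left(2 + 400 + 120\right) + C\right)} = \frac{1}{7 \left(522 + C\right)}$)
$- u{\left(-146,-271 \right)} = - \frac{1}{7 \left(522 - 146\right)} = - \frac{1}{7 \cdot 376} = \left(-1\right) \frac{1}{2632} = - \frac{1}{2632}$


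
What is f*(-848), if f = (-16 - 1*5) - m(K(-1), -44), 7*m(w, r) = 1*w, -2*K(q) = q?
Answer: 125080/7 ≈ 17869.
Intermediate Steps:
K(q) = -q/2
m(w, r) = w/7 (m(w, r) = (1*w)/7 = w/7)
f = -295/14 (f = (-16 - 1*5) - (-½*(-1))/7 = (-16 - 5) - 1/(7*2) = -21 - 1*1/14 = -21 - 1/14 = -295/14 ≈ -21.071)
f*(-848) = -295/14*(-848) = 125080/7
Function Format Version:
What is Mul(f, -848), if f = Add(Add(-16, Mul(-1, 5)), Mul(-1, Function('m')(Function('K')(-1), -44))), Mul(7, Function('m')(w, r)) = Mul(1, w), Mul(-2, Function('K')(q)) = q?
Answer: Rational(125080, 7) ≈ 17869.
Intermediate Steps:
Function('K')(q) = Mul(Rational(-1, 2), q)
Function('m')(w, r) = Mul(Rational(1, 7), w) (Function('m')(w, r) = Mul(Rational(1, 7), Mul(1, w)) = Mul(Rational(1, 7), w))
f = Rational(-295, 14) (f = Add(Add(-16, Mul(-1, 5)), Mul(-1, Mul(Rational(1, 7), Mul(Rational(-1, 2), -1)))) = Add(Add(-16, -5), Mul(-1, Mul(Rational(1, 7), Rational(1, 2)))) = Add(-21, Mul(-1, Rational(1, 14))) = Add(-21, Rational(-1, 14)) = Rational(-295, 14) ≈ -21.071)
Mul(f, -848) = Mul(Rational(-295, 14), -848) = Rational(125080, 7)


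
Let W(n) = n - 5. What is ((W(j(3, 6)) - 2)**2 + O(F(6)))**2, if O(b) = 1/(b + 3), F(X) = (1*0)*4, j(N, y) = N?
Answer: 2401/9 ≈ 266.78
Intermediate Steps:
F(X) = 0 (F(X) = 0*4 = 0)
W(n) = -5 + n
O(b) = 1/(3 + b)
((W(j(3, 6)) - 2)**2 + O(F(6)))**2 = (((-5 + 3) - 2)**2 + 1/(3 + 0))**2 = ((-2 - 2)**2 + 1/3)**2 = ((-4)**2 + 1/3)**2 = (16 + 1/3)**2 = (49/3)**2 = 2401/9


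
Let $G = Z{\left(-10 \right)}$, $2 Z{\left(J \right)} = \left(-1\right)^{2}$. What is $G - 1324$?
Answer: $- \frac{2647}{2} \approx -1323.5$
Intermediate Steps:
$Z{\left(J \right)} = \frac{1}{2}$ ($Z{\left(J \right)} = \frac{\left(-1\right)^{2}}{2} = \frac{1}{2} \cdot 1 = \frac{1}{2}$)
$G = \frac{1}{2} \approx 0.5$
$G - 1324 = \frac{1}{2} - 1324 = - \frac{2647}{2}$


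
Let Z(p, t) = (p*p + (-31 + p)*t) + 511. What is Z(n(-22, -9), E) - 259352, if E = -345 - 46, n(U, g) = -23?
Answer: -237198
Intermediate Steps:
E = -391
Z(p, t) = 511 + p² + t*(-31 + p) (Z(p, t) = (p² + t*(-31 + p)) + 511 = 511 + p² + t*(-31 + p))
Z(n(-22, -9), E) - 259352 = (511 + (-23)² - 31*(-391) - 23*(-391)) - 259352 = (511 + 529 + 12121 + 8993) - 259352 = 22154 - 259352 = -237198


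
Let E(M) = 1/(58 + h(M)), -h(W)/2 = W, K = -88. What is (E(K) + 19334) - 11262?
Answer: 1888849/234 ≈ 8072.0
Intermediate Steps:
h(W) = -2*W
E(M) = 1/(58 - 2*M)
(E(K) + 19334) - 11262 = (-1/(-58 + 2*(-88)) + 19334) - 11262 = (-1/(-58 - 176) + 19334) - 11262 = (-1/(-234) + 19334) - 11262 = (-1*(-1/234) + 19334) - 11262 = (1/234 + 19334) - 11262 = 4524157/234 - 11262 = 1888849/234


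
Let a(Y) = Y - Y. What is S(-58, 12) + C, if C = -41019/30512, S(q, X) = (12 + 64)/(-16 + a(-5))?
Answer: -185951/30512 ≈ -6.0944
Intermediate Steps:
a(Y) = 0
S(q, X) = -19/4 (S(q, X) = (12 + 64)/(-16 + 0) = 76/(-16) = 76*(-1/16) = -19/4)
C = -41019/30512 (C = -41019*1/30512 = -41019/30512 ≈ -1.3444)
S(-58, 12) + C = -19/4 - 41019/30512 = -185951/30512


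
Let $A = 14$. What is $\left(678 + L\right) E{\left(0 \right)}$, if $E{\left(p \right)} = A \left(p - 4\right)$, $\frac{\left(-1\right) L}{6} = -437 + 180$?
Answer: $-124320$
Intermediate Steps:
$L = 1542$ ($L = - 6 \left(-437 + 180\right) = \left(-6\right) \left(-257\right) = 1542$)
$E{\left(p \right)} = -56 + 14 p$ ($E{\left(p \right)} = 14 \left(p - 4\right) = 14 \left(-4 + p\right) = -56 + 14 p$)
$\left(678 + L\right) E{\left(0 \right)} = \left(678 + 1542\right) \left(-56 + 14 \cdot 0\right) = 2220 \left(-56 + 0\right) = 2220 \left(-56\right) = -124320$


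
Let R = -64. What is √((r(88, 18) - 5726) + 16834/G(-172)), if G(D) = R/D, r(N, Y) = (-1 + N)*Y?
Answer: √657302/4 ≈ 202.69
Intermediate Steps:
r(N, Y) = Y*(-1 + N)
G(D) = -64/D
√((r(88, 18) - 5726) + 16834/G(-172)) = √((18*(-1 + 88) - 5726) + 16834/((-64/(-172)))) = √((18*87 - 5726) + 16834/((-64*(-1/172)))) = √((1566 - 5726) + 16834/(16/43)) = √(-4160 + 16834*(43/16)) = √(-4160 + 361931/8) = √(328651/8) = √657302/4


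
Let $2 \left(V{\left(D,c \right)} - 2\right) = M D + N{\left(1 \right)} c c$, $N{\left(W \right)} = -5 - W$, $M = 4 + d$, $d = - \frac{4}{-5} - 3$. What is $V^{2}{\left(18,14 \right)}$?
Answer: $\frac{8116801}{25} \approx 3.2467 \cdot 10^{5}$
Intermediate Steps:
$d = - \frac{11}{5}$ ($d = \left(-4\right) \left(- \frac{1}{5}\right) - 3 = \frac{4}{5} - 3 = - \frac{11}{5} \approx -2.2$)
$M = \frac{9}{5}$ ($M = 4 - \frac{11}{5} = \frac{9}{5} \approx 1.8$)
$V{\left(D,c \right)} = 2 - 3 c^{2} + \frac{9 D}{10}$ ($V{\left(D,c \right)} = 2 + \frac{\frac{9 D}{5} + \left(-5 - 1\right) c c}{2} = 2 + \frac{\frac{9 D}{5} + - 6 c c}{2} = 2 + \frac{\frac{9 D}{5} - 6 c^{2}}{2} = 2 + \frac{- 6 c^{2} + \frac{9 D}{5}}{2} = 2 + \left(- 3 c^{2} + \frac{9 D}{10}\right) = 2 - 3 c^{2} + \frac{9 D}{10}$)
$V^{2}{\left(18,14 \right)} = \left(2 - 3 \cdot 14^{2} + \frac{9}{10} \cdot 18\right)^{2} = \left(2 - 588 + \frac{81}{5}\right)^{2} = \left(- \frac{2849}{5}\right)^{2} = \frac{8116801}{25}$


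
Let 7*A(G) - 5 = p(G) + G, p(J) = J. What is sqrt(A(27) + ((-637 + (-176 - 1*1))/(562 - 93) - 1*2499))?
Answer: 2*I*sqrt(137052587)/469 ≈ 49.923*I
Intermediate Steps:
A(G) = 5/7 + 2*G/7 (A(G) = 5/7 + (G + G)/7 = 5/7 + (2*G)/7 = 5/7 + 2*G/7)
sqrt(A(27) + ((-637 + (-176 - 1*1))/(562 - 93) - 1*2499)) = sqrt((5/7 + (2/7)*27) + ((-637 + (-176 - 1*1))/(562 - 93) - 1*2499)) = sqrt((5/7 + 54/7) + ((-637 + (-176 - 1))/469 - 2499)) = sqrt(59/7 + ((-637 - 177)*(1/469) - 2499)) = sqrt(59/7 + (-814*1/469 - 2499)) = sqrt(59/7 + (-814/469 - 2499)) = sqrt(59/7 - 1172845/469) = sqrt(-1168892/469) = 2*I*sqrt(137052587)/469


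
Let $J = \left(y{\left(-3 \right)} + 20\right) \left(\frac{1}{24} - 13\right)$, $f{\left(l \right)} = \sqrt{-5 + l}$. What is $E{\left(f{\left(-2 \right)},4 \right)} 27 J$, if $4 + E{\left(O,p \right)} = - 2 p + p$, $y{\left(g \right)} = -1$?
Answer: $53181$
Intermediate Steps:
$J = - \frac{5909}{24}$ ($J = \left(-1 + 20\right) \left(\frac{1}{24} - 13\right) = 19 \left(\frac{1}{24} - 13\right) = 19 \left(- \frac{311}{24}\right) = - \frac{5909}{24} \approx -246.21$)
$E{\left(O,p \right)} = -4 - p$ ($E{\left(O,p \right)} = -4 + \left(- 2 p + p\right) = -4 - p$)
$E{\left(f{\left(-2 \right)},4 \right)} 27 J = \left(-4 - 4\right) 27 \left(- \frac{5909}{24}\right) = \left(-8\right) 27 \left(- \frac{5909}{24}\right) = \left(-216\right) \left(- \frac{5909}{24}\right) = 53181$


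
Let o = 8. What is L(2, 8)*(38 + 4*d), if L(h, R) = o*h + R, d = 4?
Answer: 1296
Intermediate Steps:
L(h, R) = R + 8*h (L(h, R) = 8*h + R = R + 8*h)
L(2, 8)*(38 + 4*d) = (8 + 8*2)*(38 + 4*4) = (8 + 16)*(38 + 16) = 24*54 = 1296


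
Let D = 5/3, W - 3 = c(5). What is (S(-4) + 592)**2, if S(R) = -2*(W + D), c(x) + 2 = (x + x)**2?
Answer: 1345600/9 ≈ 1.4951e+5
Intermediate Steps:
c(x) = -2 + 4*x**2 (c(x) = -2 + (x + x)**2 = -2 + (2*x)**2 = -2 + 4*x**2)
W = 101 (W = 3 + (-2 + 4*5**2) = 3 + (-2 + 4*25) = 3 + (-2 + 100) = 3 + 98 = 101)
D = 5/3 (D = 5*(1/3) = 5/3 ≈ 1.6667)
S(R) = -616/3 (S(R) = -2*(101 + 5/3) = -2*308/3 = -616/3)
(S(-4) + 592)**2 = (-616/3 + 592)**2 = (1160/3)**2 = 1345600/9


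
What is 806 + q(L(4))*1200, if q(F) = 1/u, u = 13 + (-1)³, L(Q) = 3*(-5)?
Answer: 906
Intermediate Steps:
L(Q) = -15
u = 12 (u = 13 - 1 = 12)
q(F) = 1/12
806 + q(L(4))*1200 = 806 + (1/12)*1200 = 806 + 100 = 906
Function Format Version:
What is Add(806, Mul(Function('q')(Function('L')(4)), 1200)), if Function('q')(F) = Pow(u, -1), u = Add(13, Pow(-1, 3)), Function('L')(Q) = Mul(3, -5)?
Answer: 906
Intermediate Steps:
Function('L')(Q) = -15
u = 12 (u = Add(13, -1) = 12)
Function('q')(F) = Rational(1, 12) (Function('q')(F) = Pow(12, -1) = Rational(1, 12))
Add(806, Mul(Function('q')(Function('L')(4)), 1200)) = Add(806, Mul(Rational(1, 12), 1200)) = Add(806, 100) = 906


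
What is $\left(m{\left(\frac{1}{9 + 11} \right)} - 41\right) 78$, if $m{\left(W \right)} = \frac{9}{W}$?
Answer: $10842$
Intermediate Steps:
$\left(m{\left(\frac{1}{9 + 11} \right)} - 41\right) 78 = \left(\frac{9}{\frac{1}{9 + 11}} - 41\right) 78 = \left(\frac{9}{\frac{1}{20}} - 41\right) 78 = \left(9 \frac{1}{\frac{1}{20}} - 41\right) 78 = \left(9 \cdot 20 - 41\right) 78 = \left(180 - 41\right) 78 = 139 \cdot 78 = 10842$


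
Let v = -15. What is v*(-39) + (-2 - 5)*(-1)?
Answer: 592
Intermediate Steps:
v*(-39) + (-2 - 5)*(-1) = -15*(-39) + (-2 - 5)*(-1) = 585 - 7*(-1) = 585 + 7 = 592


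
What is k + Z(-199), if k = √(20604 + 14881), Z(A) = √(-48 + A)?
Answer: √35485 + I*√247 ≈ 188.37 + 15.716*I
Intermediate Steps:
k = √35485 ≈ 188.37
k + Z(-199) = √35485 + √(-48 - 199) = √35485 + √(-247) = √35485 + I*√247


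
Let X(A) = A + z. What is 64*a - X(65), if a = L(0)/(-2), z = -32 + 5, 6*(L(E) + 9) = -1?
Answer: 766/3 ≈ 255.33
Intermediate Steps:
L(E) = -55/6 (L(E) = -9 + (1/6)*(-1) = -9 - 1/6 = -55/6)
z = -27
X(A) = -27 + A (X(A) = A - 27 = -27 + A)
a = 55/12 (a = -55/6/(-2) = -55/6*(-1/2) = 55/12 ≈ 4.5833)
64*a - X(65) = 64*(55/12) - (-27 + 65) = 880/3 - 1*38 = 880/3 - 38 = 766/3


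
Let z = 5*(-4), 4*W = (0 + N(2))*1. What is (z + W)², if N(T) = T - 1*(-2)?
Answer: 361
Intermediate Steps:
N(T) = 2 + T (N(T) = T + 2 = 2 + T)
W = 1 (W = ((0 + (2 + 2))*1)/4 = ((0 + 4)*1)/4 = (4*1)/4 = (¼)*4 = 1)
z = -20
(z + W)² = (-20 + 1)² = (-19)² = 361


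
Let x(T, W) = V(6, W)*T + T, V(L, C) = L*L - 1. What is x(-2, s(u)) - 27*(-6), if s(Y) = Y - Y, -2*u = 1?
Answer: 90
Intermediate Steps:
u = -½ (u = -½*1 = -½ ≈ -0.50000)
V(L, C) = -1 + L² (V(L, C) = L² - 1 = -1 + L²)
s(Y) = 0
x(T, W) = 36*T (x(T, W) = (-1 + 6²)*T + T = (-1 + 36)*T + T = 35*T + T = 36*T)
x(-2, s(u)) - 27*(-6) = 36*(-2) - 27*(-6) = -72 + 162 = 90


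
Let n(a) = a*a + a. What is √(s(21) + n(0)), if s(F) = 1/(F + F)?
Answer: √42/42 ≈ 0.15430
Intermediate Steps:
s(F) = 1/(2*F)
n(a) = a + a² (n(a) = a² + a = a + a²)
√(s(21) + n(0)) = √((½)/21 + 0*(1 + 0)) = √((½)*(1/21) + 0*1) = √(1/42 + 0) = √(1/42) = √42/42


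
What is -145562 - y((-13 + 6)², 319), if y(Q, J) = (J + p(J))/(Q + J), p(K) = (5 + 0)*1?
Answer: -13391785/92 ≈ -1.4556e+5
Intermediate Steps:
p(K) = 5 (p(K) = 5*1 = 5)
y(Q, J) = (5 + J)/(J + Q) (y(Q, J) = (J + 5)/(Q + J) = (5 + J)/(J + Q))
-145562 - y((-13 + 6)², 319) = -145562 - (5 + 319)/(319 + (-13 + 6)²) = -145562 - 324/(319 + (-7)²) = -145562 - 324/(319 + 49) = -145562 - 324/368 = -145562 - 1*81/92 = -145562 - 81/92 = -13391785/92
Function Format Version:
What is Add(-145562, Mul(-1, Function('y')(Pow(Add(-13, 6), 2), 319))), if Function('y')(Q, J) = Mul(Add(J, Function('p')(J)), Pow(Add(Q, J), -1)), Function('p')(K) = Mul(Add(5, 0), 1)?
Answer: Rational(-13391785, 92) ≈ -1.4556e+5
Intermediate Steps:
Function('p')(K) = 5 (Function('p')(K) = Mul(5, 1) = 5)
Function('y')(Q, J) = Mul(Pow(Add(J, Q), -1), Add(5, J)) (Function('y')(Q, J) = Mul(Add(J, 5), Pow(Add(Q, J), -1)) = Mul(Add(5, J), Pow(Add(J, Q), -1)) = Mul(Pow(Add(J, Q), -1), Add(5, J)))
Add(-145562, Mul(-1, Function('y')(Pow(Add(-13, 6), 2), 319))) = Add(-145562, Mul(-1, Mul(Pow(Add(319, Pow(Add(-13, 6), 2)), -1), Add(5, 319)))) = Add(-145562, Mul(-1, Mul(Pow(Add(319, Pow(-7, 2)), -1), 324))) = Add(-145562, Mul(-1, Mul(Pow(Add(319, 49), -1), 324))) = Add(-145562, Mul(-1, Mul(Pow(368, -1), 324))) = Add(-145562, Mul(-1, Mul(Rational(1, 368), 324))) = Add(-145562, Mul(-1, Rational(81, 92))) = Add(-145562, Rational(-81, 92)) = Rational(-13391785, 92)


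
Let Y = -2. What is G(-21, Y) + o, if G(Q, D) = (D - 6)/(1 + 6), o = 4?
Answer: 20/7 ≈ 2.8571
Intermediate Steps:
G(Q, D) = -6/7 + D/7 (G(Q, D) = (-6 + D)/7 = (-6 + D)*(1/7) = -6/7 + D/7)
G(-21, Y) + o = (-6/7 + (1/7)*(-2)) + 4 = (-6/7 - 2/7) + 4 = -8/7 + 4 = 20/7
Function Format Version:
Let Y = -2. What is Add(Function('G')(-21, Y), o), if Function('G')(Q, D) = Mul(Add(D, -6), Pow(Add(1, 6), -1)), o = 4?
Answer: Rational(20, 7) ≈ 2.8571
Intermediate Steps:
Function('G')(Q, D) = Add(Rational(-6, 7), Mul(Rational(1, 7), D)) (Function('G')(Q, D) = Mul(Add(-6, D), Pow(7, -1)) = Mul(Add(-6, D), Rational(1, 7)) = Add(Rational(-6, 7), Mul(Rational(1, 7), D)))
Add(Function('G')(-21, Y), o) = Add(Add(Rational(-6, 7), Mul(Rational(1, 7), -2)), 4) = Add(Add(Rational(-6, 7), Rational(-2, 7)), 4) = Add(Rational(-8, 7), 4) = Rational(20, 7)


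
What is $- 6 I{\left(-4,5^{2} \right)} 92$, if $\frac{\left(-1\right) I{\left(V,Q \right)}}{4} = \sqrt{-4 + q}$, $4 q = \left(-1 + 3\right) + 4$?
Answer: $1104 i \sqrt{10} \approx 3491.2 i$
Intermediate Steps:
$q = \frac{3}{2}$ ($q = \frac{\left(-1 + 3\right) + 4}{4} = \frac{2 + 4}{4} = \frac{1}{4} \cdot 6 = \frac{3}{2} \approx 1.5$)
$I{\left(V,Q \right)} = - 2 i \sqrt{10}$ ($I{\left(V,Q \right)} = - 4 \sqrt{-4 + \frac{3}{2}} = - 4 \sqrt{- \frac{5}{2}} = - 4 \frac{i \sqrt{10}}{2} = - 2 i \sqrt{10}$)
$- 6 I{\left(-4,5^{2} \right)} 92 = - 6 \left(- 2 i \sqrt{10}\right) 92 = 12 i \sqrt{10} \cdot 92 = 1104 i \sqrt{10}$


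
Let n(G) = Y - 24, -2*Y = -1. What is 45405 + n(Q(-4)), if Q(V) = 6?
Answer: 90763/2 ≈ 45382.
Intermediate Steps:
Y = ½ (Y = -½*(-1) = ½ ≈ 0.50000)
n(G) = -47/2 (n(G) = ½ - 24 = -47/2)
45405 + n(Q(-4)) = 45405 - 47/2 = 90763/2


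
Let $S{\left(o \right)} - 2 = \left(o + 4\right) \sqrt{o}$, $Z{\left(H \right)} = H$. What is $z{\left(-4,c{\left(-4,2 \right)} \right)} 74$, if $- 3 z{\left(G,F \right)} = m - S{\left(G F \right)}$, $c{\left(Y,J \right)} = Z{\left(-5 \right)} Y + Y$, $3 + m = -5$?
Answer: $\frac{740}{3} - 11840 i \approx 246.67 - 11840.0 i$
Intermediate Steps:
$m = -8$ ($m = -3 - 5 = -8$)
$c{\left(Y,J \right)} = - 4 Y$ ($c{\left(Y,J \right)} = - 5 Y + Y = - 4 Y$)
$S{\left(o \right)} = 2 + \sqrt{o} \left(4 + o\right)$ ($S{\left(o \right)} = 2 + \left(o + 4\right) \sqrt{o} = 2 + \left(4 + o\right) \sqrt{o} = 2 + \sqrt{o} \left(4 + o\right)$)
$z{\left(G,F \right)} = \frac{10}{3} + \frac{\left(F G\right)^{\frac{3}{2}}}{3} + \frac{4 \sqrt{F G}}{3}$ ($z{\left(G,F \right)} = - \frac{-8 - \left(2 + \left(G F\right)^{\frac{3}{2}} + 4 \sqrt{G F}\right)}{3} = - \frac{-8 - \left(2 + \left(F G\right)^{\frac{3}{2}} + 4 \sqrt{F G}\right)}{3} = - \frac{-10 - \left(F G\right)^{\frac{3}{2}} - 4 \sqrt{F G}}{3} = \frac{10}{3} + \frac{\left(F G\right)^{\frac{3}{2}}}{3} + \frac{4 \sqrt{F G}}{3}$)
$z{\left(-4,c{\left(-4,2 \right)} \right)} 74 = \left(\frac{10}{3} + \frac{\left(\left(-4\right) \left(-4\right) \left(-4\right)\right)^{\frac{3}{2}}}{3} + \frac{4 \sqrt{\left(-4\right) \left(-4\right) \left(-4\right)}}{3}\right) 74 = \left(\frac{10}{3} + \frac{\left(16 \left(-4\right)\right)^{\frac{3}{2}}}{3} + \frac{4 \sqrt{16 \left(-4\right)}}{3}\right) 74 = \left(\frac{10}{3} + \frac{\left(-64\right)^{\frac{3}{2}}}{3} + \frac{4 \sqrt{-64}}{3}\right) 74 = \left(\frac{10}{3} + \frac{\left(-512\right) i}{3} + \frac{4 \cdot 8 i}{3}\right) 74 = \left(\frac{10}{3} - \frac{512 i}{3} + \frac{32 i}{3}\right) 74 = \left(\frac{10}{3} - 160 i\right) 74 = \frac{740}{3} - 11840 i$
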